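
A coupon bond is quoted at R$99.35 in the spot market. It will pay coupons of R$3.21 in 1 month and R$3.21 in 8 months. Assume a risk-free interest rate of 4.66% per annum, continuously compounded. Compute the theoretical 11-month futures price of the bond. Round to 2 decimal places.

PV(coupons) I = 3.21·e^(−0.0466·1/12) + 3.21·e^(−0.0466·8/12)
I = 3.1976 + 3.1118 = 6.3094
F = (S − I)·e^(rT) = (99.35 − 6.3094) · e^(0.0466·11/12)
= 93.0406 · e^0.042717 = 93.0406 × 1.043643 = R$97.10

R$97.10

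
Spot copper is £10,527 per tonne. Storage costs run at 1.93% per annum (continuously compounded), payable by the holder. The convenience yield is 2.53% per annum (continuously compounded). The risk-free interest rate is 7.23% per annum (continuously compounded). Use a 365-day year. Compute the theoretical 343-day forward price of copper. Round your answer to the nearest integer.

£11,204 per tonne

Net carry = r + u − y = 0.0723 + 0.0193 − 0.0253 = 0.0663
F = S·e^((r+u−y)T) = 10527 · e^(0.0663 × 343/365) = 10527 · e^0.062304
= 10527 × 1.064286 = £11,204 per tonne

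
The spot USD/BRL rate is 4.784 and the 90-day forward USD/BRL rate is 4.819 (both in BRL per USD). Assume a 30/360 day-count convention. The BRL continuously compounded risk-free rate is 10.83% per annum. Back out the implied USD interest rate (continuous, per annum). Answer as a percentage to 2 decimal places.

F = S·e^((r_BRL − r_USD)T) ⇒ r_USD = r_BRL − ln(F/S)/T
ln(4.819/4.784) = 0.007289; /(90/360) = 0.029156
r_USD = 0.1083 − 0.029156 = 0.079144
r_USD = 7.91%

7.91%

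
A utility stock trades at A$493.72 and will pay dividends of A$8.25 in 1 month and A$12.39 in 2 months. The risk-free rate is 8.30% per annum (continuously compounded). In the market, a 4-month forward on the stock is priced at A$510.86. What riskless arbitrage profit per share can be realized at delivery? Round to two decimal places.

A$24.28 per share

PV(dividends) I = 8.25·e^(−0.0830·1/12) + 12.39·e^(−0.0830·2/12) = 20.4129
Fair forward F* = (S − I)·e^(rT) = (493.72 − 20.4129)·e^0.027667 = 473.3071 × 1.028053 = 486.5848
Market A$510.86 > fair 486.5848: forward overpriced → cash-and-carry (borrow at r, buy the stock and collect the dividends, short the forward).
Profit at T = |F_mkt − F*| = |510.86 − 486.5848| = A$24.28 per share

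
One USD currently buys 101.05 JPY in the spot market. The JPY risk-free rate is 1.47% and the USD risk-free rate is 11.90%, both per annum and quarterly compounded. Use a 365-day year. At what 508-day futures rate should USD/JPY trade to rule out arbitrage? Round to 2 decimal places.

By covered interest parity, F = S · (1+r_JPY/4)^(4T) / (1+r_USD/4)^(4T)
= 101.05 × 1.020632 / 1.177279 = 101.05 × 0.866941
F = 87.60 JPY per USD

87.60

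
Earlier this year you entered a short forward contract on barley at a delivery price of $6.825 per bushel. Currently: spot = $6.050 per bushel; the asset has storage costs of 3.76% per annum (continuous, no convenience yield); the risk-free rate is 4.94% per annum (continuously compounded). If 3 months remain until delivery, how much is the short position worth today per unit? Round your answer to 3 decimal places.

$0.634 per bushel

Current fair forward for the remaining 3 months: F = S·e^((r + u)·T), (r + u) = 0.0494 + 0.0376 = 0.0870
F = 6.050 · e^(0.0870 × 3/12) = 6.050 × 1.021988 = 6.1830
Value of long forward = (F − K)·e^(−rT) = (6.1830 − 6.825) · e^(−0.0494·3/12)
= -0.6420 × 0.987726 = -0.634
Short position value = −(long value) = $0.634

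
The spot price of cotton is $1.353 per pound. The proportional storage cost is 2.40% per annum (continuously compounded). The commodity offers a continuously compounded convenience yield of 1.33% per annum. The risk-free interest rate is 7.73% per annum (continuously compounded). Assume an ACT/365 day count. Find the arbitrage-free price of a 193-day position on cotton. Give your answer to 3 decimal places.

Net carry = r + u − y = 0.0773 + 0.0240 − 0.0133 = 0.0880
F = S·e^((r+u−y)T) = 1.353 · e^(0.0880 × 193/365) = 1.353 · e^0.046532
= 1.353 × 1.047632 = $1.417 per pound

$1.417 per pound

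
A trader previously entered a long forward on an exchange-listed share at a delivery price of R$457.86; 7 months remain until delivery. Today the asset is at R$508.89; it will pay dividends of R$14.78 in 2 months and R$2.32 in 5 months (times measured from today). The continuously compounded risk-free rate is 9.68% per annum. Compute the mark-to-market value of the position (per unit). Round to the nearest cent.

R$59.40

PV(remaining dividends) I = 14.78·e^(−0.0968·2/12) + 2.32·e^(−0.0968·5/12) = 16.7718
Current forward F = (S − I)·e^(rT) = (508.89 − 16.7718)·e^(0.0968·7/12) = 492.1182 × 1.058091 = 520.7058
Value (long) = (F − K)·e^(−rT) = (520.7058 − 457.86) × 0.945098 = 59.3954
Value = R$59.40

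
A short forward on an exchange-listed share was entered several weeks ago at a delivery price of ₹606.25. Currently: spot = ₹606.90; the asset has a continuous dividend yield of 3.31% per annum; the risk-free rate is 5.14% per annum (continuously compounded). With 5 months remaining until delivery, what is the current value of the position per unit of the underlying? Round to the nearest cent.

Current fair forward for the remaining 5 months: F = S·e^((r − q)·T), (r − q) = 0.0514 − 0.0331 = 0.0183
F = 606.90 · e^(0.0183 × 5/12) = 606.90 × 1.007654 = 611.5452
Value of long forward = (F − K)·e^(−rT) = (611.5452 − 606.25) · e^(−0.0514·5/12)
= 5.2952 × 0.978811 = 5.18
Short position value = −(long value) = -₹5.18

-₹5.18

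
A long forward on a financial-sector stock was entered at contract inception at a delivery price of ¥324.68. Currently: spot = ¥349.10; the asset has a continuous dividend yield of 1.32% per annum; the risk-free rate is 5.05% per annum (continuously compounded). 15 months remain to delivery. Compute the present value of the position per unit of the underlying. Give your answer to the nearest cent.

Current fair forward for the remaining 15 months: F = S·e^((r − q)·T), (r − q) = 0.0505 − 0.0132 = 0.0373
F = 349.10 · e^(0.0373 × 15/12) = 349.10 × 1.047729 = 365.7622
Value of long forward = (F − K)·e^(−rT) = (365.7622 − 324.68) · e^(−0.0505·15/12)
= 41.0822 × 0.938826 = 38.57

¥38.57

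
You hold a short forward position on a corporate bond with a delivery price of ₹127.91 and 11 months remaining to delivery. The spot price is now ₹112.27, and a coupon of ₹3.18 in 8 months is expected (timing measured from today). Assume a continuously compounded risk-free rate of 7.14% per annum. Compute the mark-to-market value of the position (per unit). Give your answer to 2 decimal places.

PV(remaining coupons) I = 3.18·e^(−0.0714·8/12) = 3.0322
Current forward F = (S − I)·e^(rT) = (112.27 − 3.0322)·e^(0.0714·11/12) = 109.2378 × 1.067639 = 116.6265
Value (long) = (F − K)·e^(−rT) = (116.6265 − 127.91) × 0.936646 = -10.5686
Short position value = −(long value) = ₹10.57

₹10.57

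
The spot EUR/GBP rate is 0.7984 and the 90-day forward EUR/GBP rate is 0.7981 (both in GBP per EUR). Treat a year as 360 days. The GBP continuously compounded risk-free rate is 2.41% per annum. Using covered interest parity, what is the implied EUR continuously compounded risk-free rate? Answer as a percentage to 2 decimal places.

2.56%

F = S·e^((r_GBP − r_EUR)T) ⇒ r_EUR = r_GBP − ln(F/S)/T
ln(0.7981/0.7984) = -0.000376; /(90/360) = -0.001504
r_EUR = 0.0241 + 0.001504 = 0.025604
r_EUR = 2.56%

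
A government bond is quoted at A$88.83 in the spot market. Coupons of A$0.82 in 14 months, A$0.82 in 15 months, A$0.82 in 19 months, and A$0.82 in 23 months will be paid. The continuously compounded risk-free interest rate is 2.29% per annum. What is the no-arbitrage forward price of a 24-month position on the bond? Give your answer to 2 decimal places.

A$89.67

PV(coupons) I = 0.82·e^(−0.0229·14/12) + 0.82·e^(−0.0229·15/12) + 0.82·e^(−0.0229·19/12) + 0.82·e^(−0.0229·23/12)
I = 0.7984 + 0.7969 + 0.7908 + 0.7848 = 3.1709
F = (S − I)·e^(rT) = (88.83 − 3.1709) · e^(0.0229·24/12)
= 85.6591 · e^0.045800 = 85.6591 × 1.046865 = A$89.67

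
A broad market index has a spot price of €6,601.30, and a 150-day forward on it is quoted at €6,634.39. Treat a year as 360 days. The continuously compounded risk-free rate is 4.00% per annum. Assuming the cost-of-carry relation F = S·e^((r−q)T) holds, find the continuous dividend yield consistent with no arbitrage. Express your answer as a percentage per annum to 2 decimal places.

From F = S·e^((r−q)T): (r − q) = ln(F/S)/T
ln(6634.39/6601.30) = ln(1.005013) = 0.005000
(r − q) = 0.005000 / (150/360) = 0.012000
q = r − ln(F/S)/T = 0.0400 − 0.012000 = 0.028000
q = 2.80%

2.80%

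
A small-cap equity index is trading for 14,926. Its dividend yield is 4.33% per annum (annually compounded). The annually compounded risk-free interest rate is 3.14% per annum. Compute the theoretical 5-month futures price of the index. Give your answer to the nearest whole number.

F = S · (1+r)^T / (1+q)^T
= 14926 × 1.012965 / 1.017819 = 14926 × 0.995231
F = 14,855

14,855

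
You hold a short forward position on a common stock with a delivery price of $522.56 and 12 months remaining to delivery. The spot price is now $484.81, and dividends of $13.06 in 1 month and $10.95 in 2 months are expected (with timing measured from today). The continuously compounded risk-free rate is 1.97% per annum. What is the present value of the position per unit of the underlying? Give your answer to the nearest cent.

PV(remaining dividends) I = 13.06·e^(−0.0197·1/12) + 10.95·e^(−0.0197·2/12) = 23.9527
Current forward F = (S − I)·e^(rT) = (484.81 − 23.9527)·e^(0.0197·12/12) = 460.8573 × 1.019895 = 470.0261
Value (long) = (F − K)·e^(−rT) = (470.0261 − 522.56) × 0.980493 = -51.5091
Short position value = −(long value) = $51.51

$51.51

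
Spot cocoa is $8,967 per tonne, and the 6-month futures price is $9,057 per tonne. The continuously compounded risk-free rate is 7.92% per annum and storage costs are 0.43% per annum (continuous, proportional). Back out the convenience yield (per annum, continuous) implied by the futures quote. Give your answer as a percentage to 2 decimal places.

6.35%

F = S·e^((r+u−y)T) ⇒ (r+u−y) = ln(F/S)/T
ln(9057/8967) = 0.009987; /T ⇒ 0.019974
y = r + u − ln(F/S)/T = 0.0792 + 0.0043 − 0.019974 = 0.063526
y = 6.35%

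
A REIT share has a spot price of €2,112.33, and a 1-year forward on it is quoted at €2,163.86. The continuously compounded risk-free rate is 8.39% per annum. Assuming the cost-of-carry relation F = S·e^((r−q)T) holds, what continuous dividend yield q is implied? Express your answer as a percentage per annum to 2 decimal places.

5.98%

From F = S·e^((r−q)T): (r − q) = ln(F/S)/T
ln(2163.86/2112.33) = ln(1.024395) = 0.024102
(r − q) = 0.024102 / (1) = 0.024102
q = r − ln(F/S)/T = 0.0839 − 0.024102 = 0.059798
q = 5.98%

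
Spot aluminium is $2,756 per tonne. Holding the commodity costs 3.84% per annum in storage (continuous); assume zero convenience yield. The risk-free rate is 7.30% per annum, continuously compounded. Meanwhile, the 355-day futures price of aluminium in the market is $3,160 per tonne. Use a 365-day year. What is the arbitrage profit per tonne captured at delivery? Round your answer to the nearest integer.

Fair futures: F* = S·e^(carry·T), with carry = (r + u) = 0.0730 + 0.0384 = 0.1114
F* = 2756 · e^(0.1114 × 355/365) = 2756 · e^0.108348 = 2756 × 1.114436 = $3071.3856
Market $3160 > fair $3071.3856: forward overpriced → cash-and-carry (buy spot, short the forward).
At maturity, profit = |F_mkt − F*| = |3160 − 3071.3856| = $89 per tonne

$89 per tonne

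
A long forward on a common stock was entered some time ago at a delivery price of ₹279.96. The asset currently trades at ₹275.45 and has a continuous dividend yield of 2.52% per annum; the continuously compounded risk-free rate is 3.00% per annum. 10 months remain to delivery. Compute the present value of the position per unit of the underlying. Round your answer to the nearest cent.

-₹3.32

Current fair forward for the remaining 10 months: F = S·e^((r − q)·T), (r − q) = 0.0300 − 0.0252 = 0.0048
F = 275.45 · e^(0.0048 × 10/12) = 275.45 × 1.004008 = 276.5540
Value of long forward = (F − K)·e^(−rT) = (276.5540 − 279.96) · e^(−0.0300·10/12)
= -3.4060 × 0.975310 = -3.32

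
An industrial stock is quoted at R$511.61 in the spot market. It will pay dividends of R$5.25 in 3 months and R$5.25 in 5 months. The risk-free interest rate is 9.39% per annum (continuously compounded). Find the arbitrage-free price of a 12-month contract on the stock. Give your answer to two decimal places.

PV(dividends) I = 5.25·e^(−0.0939·3/12) + 5.25·e^(−0.0939·5/12)
I = 5.1282 + 5.0486 = 10.1768
F = (S − I)·e^(rT) = (511.61 − 10.1768) · e^(0.0939·12/12)
= 501.4332 · e^0.093900 = 501.4332 × 1.098450 = R$550.80

R$550.80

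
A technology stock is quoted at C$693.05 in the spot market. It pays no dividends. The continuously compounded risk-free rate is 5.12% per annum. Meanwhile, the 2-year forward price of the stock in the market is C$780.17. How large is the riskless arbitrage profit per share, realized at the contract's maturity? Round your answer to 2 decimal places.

C$12.39 per share

Fair forward: F* = S·e^(carry·T), with carry = r = 0.0512
F* = 693.05 · e^(0.0512 × 2) = 693.05 · e^0.102400 = 693.05 × 1.107827 = C$767.7795
Market C$780.17 > fair C$767.7795: forward overpriced → cash-and-carry (buy spot, short the forward).
At maturity, profit = |F_mkt − F*| = |780.17 − 767.7795| = C$12.39 per share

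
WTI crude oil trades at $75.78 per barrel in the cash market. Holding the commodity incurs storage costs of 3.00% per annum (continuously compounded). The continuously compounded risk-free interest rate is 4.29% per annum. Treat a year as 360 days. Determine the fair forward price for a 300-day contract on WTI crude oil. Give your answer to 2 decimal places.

$80.53 per barrel

Net carry = r + u − y = 0.0429 + 0.0300 − 0.0000 = 0.0729
F = S·e^((r+u−y)T) = 75.78 · e^(0.0729 × 300/360) = 75.78 · e^0.060750
= 75.78 × 1.062633 = $80.53 per barrel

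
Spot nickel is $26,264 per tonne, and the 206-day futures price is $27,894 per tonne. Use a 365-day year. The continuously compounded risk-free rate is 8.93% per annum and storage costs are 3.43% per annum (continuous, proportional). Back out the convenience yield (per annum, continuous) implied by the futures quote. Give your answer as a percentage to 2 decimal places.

F = S·e^((r+u−y)T) ⇒ (r+u−y) = ln(F/S)/T
ln(27894/26264) = 0.060212; /T ⇒ 0.106686
y = r + u − ln(F/S)/T = 0.0893 + 0.0343 − 0.106686 = 0.016914
y = 1.69%

1.69%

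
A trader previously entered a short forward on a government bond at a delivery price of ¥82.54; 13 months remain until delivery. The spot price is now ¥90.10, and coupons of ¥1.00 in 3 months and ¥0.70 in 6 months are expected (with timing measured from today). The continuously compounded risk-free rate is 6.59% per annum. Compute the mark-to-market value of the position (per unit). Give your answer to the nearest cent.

-¥11.59

PV(remaining coupons) I = 1.00·e^(−0.0659·3/12) + 0.70·e^(−0.0659·6/12) = 1.6610
Current forward F = (S − I)·e^(rT) = (90.10 − 1.6610)·e^(0.0659·13/12) = 88.4390 × 1.074002 = 94.9837
Value (long) = (F − K)·e^(−rT) = (94.9837 − 82.54) × 0.931097 = 11.5863
Short position value = −(long value) = -¥11.59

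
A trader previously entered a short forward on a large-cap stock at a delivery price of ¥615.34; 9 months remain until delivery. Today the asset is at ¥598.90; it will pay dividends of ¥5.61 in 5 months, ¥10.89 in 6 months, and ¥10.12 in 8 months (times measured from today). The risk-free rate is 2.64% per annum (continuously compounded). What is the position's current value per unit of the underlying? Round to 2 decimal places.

¥30.62

PV(remaining dividends) I = 5.61·e^(−0.0264·5/12) + 10.89·e^(−0.0264·6/12) + 10.12·e^(−0.0264·8/12) = 26.2393
Current forward F = (S − I)·e^(rT) = (598.90 − 26.2393)·e^(0.0264·9/12) = 572.6607 × 1.019997 = 584.1122
Value (long) = (F − K)·e^(−rT) = (584.1122 − 615.34) × 0.980395 = -30.6156
Short position value = −(long value) = ¥30.62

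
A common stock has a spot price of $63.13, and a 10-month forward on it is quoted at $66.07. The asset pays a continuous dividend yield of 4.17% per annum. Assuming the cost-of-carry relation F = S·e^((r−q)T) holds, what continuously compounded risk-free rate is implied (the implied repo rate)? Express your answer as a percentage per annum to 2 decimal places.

From F = S·e^((r−q)T): (r − q) = ln(F/S)/T
ln(66.07/63.13) = ln(1.046571) = 0.045519
(r − q) = 0.045519 / (10/12) = 0.054623
r = ln(F/S)/T + q = 0.054623 + 0.0417 = 0.096323
r = 9.63%

9.63%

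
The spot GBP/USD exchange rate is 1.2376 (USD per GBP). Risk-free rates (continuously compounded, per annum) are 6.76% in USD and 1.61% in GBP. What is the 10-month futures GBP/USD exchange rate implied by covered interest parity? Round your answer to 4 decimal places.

1.2919

F = S·e^((r_USD − r_GBP)T) = 1.2376 · e^((0.0676 − 0.0161) × 10/12)
= 1.2376 · e^0.042917 = 1.2376 × 1.043851
F = 1.2919 USD per GBP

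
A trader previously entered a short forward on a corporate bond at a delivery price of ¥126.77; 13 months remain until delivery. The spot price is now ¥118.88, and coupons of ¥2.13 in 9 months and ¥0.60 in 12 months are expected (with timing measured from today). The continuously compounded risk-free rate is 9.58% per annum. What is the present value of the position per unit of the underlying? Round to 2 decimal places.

-¥2.08

PV(remaining coupons) I = 2.13·e^(−0.0958·9/12) + 0.60·e^(−0.0958·12/12) = 2.5275
Current forward F = (S − I)·e^(rT) = (118.88 − 2.5275)·e^(0.0958·13/12) = 116.3525 × 1.109360 = 129.0768
Value (long) = (F − K)·e^(−rT) = (129.0768 − 126.77) × 0.901421 = 2.0794
Short position value = −(long value) = -¥2.08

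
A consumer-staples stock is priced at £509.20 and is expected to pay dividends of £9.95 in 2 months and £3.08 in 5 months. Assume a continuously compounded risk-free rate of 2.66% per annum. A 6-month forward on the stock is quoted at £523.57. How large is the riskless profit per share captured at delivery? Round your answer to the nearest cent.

PV(dividends) I = 9.95·e^(−0.0266·2/12) + 3.08·e^(−0.0266·5/12) = 12.9520
Fair forward F* = (S − I)·e^(rT) = (509.20 − 12.9520)·e^0.013300 = 496.2480 × 1.013389 = 502.8923
Market £523.57 > fair 502.8923: forward overpriced → cash-and-carry (borrow at r, buy the stock and collect the dividends, short the forward).
Profit at T = |F_mkt − F*| = |523.57 − 502.8923| = £20.68 per share

£20.68 per share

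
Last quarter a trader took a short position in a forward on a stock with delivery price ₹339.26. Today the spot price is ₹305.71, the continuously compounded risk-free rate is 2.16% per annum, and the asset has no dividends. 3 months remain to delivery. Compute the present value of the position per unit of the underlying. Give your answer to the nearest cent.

Current fair forward for the remaining 3 months: F = S·e^(r·T), r = 0.0216
F = 305.71 · e^(0.0216 × 3/12) = 305.71 × 1.005415 = 307.3654
Value of long forward = (F − K)·e^(−rT) = (307.3654 − 339.26) · e^(−0.0216·3/12)
= -31.8946 × 0.994615 = -31.72
Short position value = −(long value) = ₹31.72

₹31.72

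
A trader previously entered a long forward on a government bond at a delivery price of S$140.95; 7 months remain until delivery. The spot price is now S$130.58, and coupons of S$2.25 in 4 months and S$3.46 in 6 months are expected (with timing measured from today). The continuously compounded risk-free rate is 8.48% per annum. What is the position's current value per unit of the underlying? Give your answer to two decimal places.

-S$9.07

PV(remaining coupons) I = 2.25·e^(−0.0848·4/12) + 3.46·e^(−0.0848·6/12) = 5.5037
Current forward F = (S − I)·e^(rT) = (130.58 − 5.5037)·e^(0.0848·7/12) = 125.0763 × 1.050711 = 131.4190
Value (long) = (F − K)·e^(−rT) = (131.4190 − 140.95) × 0.951737 = -9.0710
Value = -S$9.07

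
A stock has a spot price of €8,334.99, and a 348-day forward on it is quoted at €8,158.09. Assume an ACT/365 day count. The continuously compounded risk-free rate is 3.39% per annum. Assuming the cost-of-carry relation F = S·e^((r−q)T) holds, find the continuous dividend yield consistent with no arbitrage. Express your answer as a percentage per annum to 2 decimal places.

5.64%

From F = S·e^((r−q)T): (r − q) = ln(F/S)/T
ln(8158.09/8334.99) = ln(0.978776) = -0.021452
(r − q) = -0.021452 / (348/365) = -0.022500
q = r − ln(F/S)/T = 0.0339 + 0.022500 = 0.056400
q = 5.64%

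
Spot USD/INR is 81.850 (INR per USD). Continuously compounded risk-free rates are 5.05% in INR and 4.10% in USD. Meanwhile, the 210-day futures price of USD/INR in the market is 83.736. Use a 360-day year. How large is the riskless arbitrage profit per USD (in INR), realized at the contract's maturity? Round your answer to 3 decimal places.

Fair futures: F* = S·e^(carry·T), with carry = (r_INR − r_USD) = 0.0505 − 0.0410 = 0.0095
F* = 81.850 · e^(0.0095 × 210/360) = 81.850 · e^0.005542 = 81.850 × 1.005557 = 82.3048
Market 83.736 > fair 82.3048: forward overpriced → cash-and-carry (buy spot, short the forward).
At maturity, profit = |F_mkt − F*| = |83.736 − 82.3048| = 1.431 per USD (in INR)

1.431 per USD (in INR)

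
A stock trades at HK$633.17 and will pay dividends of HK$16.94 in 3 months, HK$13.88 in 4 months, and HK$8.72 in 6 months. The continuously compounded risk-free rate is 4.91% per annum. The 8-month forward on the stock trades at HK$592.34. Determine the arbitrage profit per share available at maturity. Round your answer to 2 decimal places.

PV(dividends) I = 16.94·e^(−0.0491·3/12) + 13.88·e^(−0.0491·4/12) + 8.72·e^(−0.0491·6/12) = 38.8965
Fair forward F* = (S − I)·e^(rT) = (633.17 − 38.8965)·e^0.032733 = 594.2735 × 1.033275 = 614.0480
Market HK$592.34 < fair 614.0480: forward underpriced → reverse cash-and-carry (short the stock, invest proceeds at r, pay the dividends, go long the forward).
Profit at T = |F_mkt − F*| = |592.34 − 614.0480| = HK$21.71 per share

HK$21.71 per share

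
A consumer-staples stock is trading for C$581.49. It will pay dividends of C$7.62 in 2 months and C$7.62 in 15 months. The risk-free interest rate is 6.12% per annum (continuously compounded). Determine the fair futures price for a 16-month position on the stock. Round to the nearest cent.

C$615.09

PV(dividends) I = 7.62·e^(−0.0612·2/12) + 7.62·e^(−0.0612·15/12)
I = 7.5427 + 7.0588 = 14.6015
F = (S − I)·e^(rT) = (581.49 − 14.6015) · e^(0.0612·16/12)
= 566.8885 · e^0.081600 = 566.8885 × 1.085022 = C$615.09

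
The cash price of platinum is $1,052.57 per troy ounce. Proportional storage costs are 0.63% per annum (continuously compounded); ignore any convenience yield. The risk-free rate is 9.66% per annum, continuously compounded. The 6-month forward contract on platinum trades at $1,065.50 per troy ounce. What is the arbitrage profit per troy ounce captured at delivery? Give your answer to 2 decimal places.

$42.64 per troy ounce

Fair forward: F* = S·e^(carry·T), with carry = (r + u) = 0.0966 + 0.0063 = 0.1029
F* = 1052.57 · e^(0.1029 × 6/12) = 1052.57 · e^0.05145000 = 1052.57 × 1.05279655 = $1108.1421
Market $1065.50 < fair $1108.1421: forward underpriced → reverse cash-and-carry (short spot, go long the forward).
At maturity, profit = |F_mkt − F*| = |1065.50 − 1108.1421| = $42.64 per troy ounce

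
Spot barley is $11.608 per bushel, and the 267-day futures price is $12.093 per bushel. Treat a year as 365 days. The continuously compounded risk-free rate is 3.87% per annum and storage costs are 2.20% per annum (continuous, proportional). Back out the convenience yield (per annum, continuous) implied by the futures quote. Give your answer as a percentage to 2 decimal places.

0.47%

F = S·e^((r+u−y)T) ⇒ (r+u−y) = ln(F/S)/T
ln(12.093/11.608) = 0.040932; /T ⇒ 0.055956
y = r + u − ln(F/S)/T = 0.0387 + 0.0220 − 0.055956 = 0.004744
y = 0.47%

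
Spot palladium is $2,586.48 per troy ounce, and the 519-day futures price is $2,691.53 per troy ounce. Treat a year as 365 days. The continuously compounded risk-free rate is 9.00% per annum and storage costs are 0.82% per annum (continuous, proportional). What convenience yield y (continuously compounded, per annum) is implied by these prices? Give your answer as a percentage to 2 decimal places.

F = S·e^((r+u−y)T) ⇒ (r+u−y) = ln(F/S)/T
ln(2691.53/2586.48) = 0.039812; /T ⇒ 0.027999
y = r + u − ln(F/S)/T = 0.0900 + 0.0082 − 0.027999 = 0.070201
y = 7.02%

7.02%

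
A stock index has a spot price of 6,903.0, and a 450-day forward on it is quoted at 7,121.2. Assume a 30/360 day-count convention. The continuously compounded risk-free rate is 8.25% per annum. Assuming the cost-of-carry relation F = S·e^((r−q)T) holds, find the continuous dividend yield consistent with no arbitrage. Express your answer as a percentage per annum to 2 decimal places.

5.76%

From F = S·e^((r−q)T): (r − q) = ln(F/S)/T
ln(7121.2/6903.0) = ln(1.031609) = 0.031120
(r − q) = 0.031120 / (450/360) = 0.024896
q = r − ln(F/S)/T = 0.0825 − 0.024896 = 0.057604
q = 5.76%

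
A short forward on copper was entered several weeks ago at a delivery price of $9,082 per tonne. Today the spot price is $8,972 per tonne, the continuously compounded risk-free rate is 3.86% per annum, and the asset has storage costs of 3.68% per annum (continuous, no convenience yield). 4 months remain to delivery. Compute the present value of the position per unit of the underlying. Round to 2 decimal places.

Current fair forward for the remaining 4 months: F = S·e^((r + u)·T), (r + u) = 0.0386 + 0.0368 = 0.0754
F = 8972 · e^(0.0754 × 4/12) = 8972 × 1.02545184 = 9200.3539
Value of long forward = (F − K)·e^(−rT) = (9200.3539 − 9082) · e^(−0.0386·4/12)
= 118.3539 × 0.98721576 = 116.84
Short position value = −(long value) = -$116.84

-$116.84 per tonne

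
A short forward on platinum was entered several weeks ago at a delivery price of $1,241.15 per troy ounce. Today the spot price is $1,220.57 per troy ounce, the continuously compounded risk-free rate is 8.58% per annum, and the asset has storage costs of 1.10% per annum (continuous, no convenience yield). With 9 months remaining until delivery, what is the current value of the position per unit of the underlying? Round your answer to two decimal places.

-$66.88 per troy ounce

Current fair forward for the remaining 9 months: F = S·e^((r + u)·T), (r + u) = 0.0858 + 0.0110 = 0.0968
F = 1220.57 · e^(0.0968 × 9/12) = 1220.57 × 1.07530033 = 1312.4793
Value of long forward = (F − K)·e^(−rT) = (1312.4793 − 1241.15) · e^(−0.0858·9/12)
= 71.3293 × 0.93767676 = 66.88
Short position value = −(long value) = -$66.88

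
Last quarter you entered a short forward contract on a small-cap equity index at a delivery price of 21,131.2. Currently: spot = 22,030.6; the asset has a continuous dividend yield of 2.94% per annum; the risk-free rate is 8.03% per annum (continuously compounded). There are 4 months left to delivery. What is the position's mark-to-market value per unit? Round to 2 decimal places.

-1242.66

Current fair forward for the remaining 4 months: F = S·e^((r − q)·T), (r − q) = 0.0803 − 0.0294 = 0.0509
F = 22030.6 · e^(0.0509 × 4/12) = 22030.6 × 1.01711142 = 22407.5748
Value of long forward = (F − K)·e^(−rT) = (22407.5748 − 21131.2) · e^(−0.0803·4/12)
= 1276.3748 × 0.97358839 = 1242.66
Short position value = −(long value) = -1242.66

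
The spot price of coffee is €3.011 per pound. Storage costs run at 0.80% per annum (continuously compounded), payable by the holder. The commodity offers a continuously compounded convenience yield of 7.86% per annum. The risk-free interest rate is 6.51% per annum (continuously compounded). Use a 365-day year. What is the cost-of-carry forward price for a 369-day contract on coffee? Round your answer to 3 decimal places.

Net carry = r + u − y = 0.0651 + 0.0080 − 0.0786 = -0.0055
F = S·e^((r+u−y)T) = 3.011 · e^(-0.0055 × 369/365) = 3.011 · e^-0.005560
= 3.011 × 0.994455 = €2.994 per pound

€2.994 per pound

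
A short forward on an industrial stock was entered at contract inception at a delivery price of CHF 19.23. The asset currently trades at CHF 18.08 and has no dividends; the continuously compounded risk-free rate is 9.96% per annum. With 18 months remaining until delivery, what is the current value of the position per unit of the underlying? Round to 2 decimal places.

Current fair forward for the remaining 18 months: F = S·e^(r·T), r = 0.0996
F = 18.08 · e^(0.0996 × 18/12) = 18.08 × 1.161137 = 20.9934
Value of long forward = (F − K)·e^(−rT) = (20.9934 − 19.23) · e^(−0.0996·18/12)
= 1.7634 × 0.861225 = 1.52
Short position value = −(long value) = -CHF 1.52

-CHF 1.52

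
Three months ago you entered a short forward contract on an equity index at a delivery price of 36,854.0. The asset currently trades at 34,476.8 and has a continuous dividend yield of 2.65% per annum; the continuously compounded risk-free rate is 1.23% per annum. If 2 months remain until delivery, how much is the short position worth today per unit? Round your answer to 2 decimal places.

2453.66

Current fair forward for the remaining 2 months: F = S·e^((r − q)·T), (r − q) = 0.0123 − 0.0265 = -0.0142
F = 34476.8 · e^(-0.0142 × 2/12) = 34476.8 × 0.99763613 = 34395.3013
Value of long forward = (F − K)·e^(−rT) = (34395.3013 − 36854.0) · e^(−0.0123·2/12)
= -2458.6987 × 0.99795210 = -2453.66
Short position value = −(long value) = 2453.66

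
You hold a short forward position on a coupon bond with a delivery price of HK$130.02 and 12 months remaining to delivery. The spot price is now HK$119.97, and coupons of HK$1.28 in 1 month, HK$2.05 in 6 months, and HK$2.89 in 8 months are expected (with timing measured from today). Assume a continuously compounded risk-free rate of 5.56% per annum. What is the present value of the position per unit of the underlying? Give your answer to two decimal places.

HK$9.07

PV(remaining coupons) I = 1.28·e^(−0.0556·1/12) + 2.05·e^(−0.0556·6/12) + 2.89·e^(−0.0556·8/12) = 6.0527
Current forward F = (S − I)·e^(rT) = (119.97 − 6.0527)·e^(0.0556·12/12) = 113.9173 × 1.057175 = 120.4305
Value (long) = (F − K)·e^(−rT) = (120.4305 − 130.02) × 0.945917 = -9.0709
Short position value = −(long value) = HK$9.07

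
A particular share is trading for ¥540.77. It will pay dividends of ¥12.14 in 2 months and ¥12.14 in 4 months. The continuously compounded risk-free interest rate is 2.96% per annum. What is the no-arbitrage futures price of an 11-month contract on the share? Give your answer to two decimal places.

PV(dividends) I = 12.14·e^(−0.0296·2/12) + 12.14·e^(−0.0296·4/12)
I = 12.0803 + 12.0208 = 24.1011
F = (S − I)·e^(rT) = (540.77 − 24.1011) · e^(0.0296·11/12)
= 516.6689 · e^0.027133 = 516.6689 × 1.027504 = ¥530.88

¥530.88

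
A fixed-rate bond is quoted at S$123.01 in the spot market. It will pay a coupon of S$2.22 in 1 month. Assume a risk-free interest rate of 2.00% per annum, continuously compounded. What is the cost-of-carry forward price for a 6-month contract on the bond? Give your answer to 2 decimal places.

PV(coupons) I = 2.22·e^(−0.0200·1/12)
I = 2.2163
F = (S − I)·e^(rT) = (123.01 − 2.2163) · e^(0.0200·6/12)
= 120.7937 · e^0.010000 = 120.7937 × 1.010050 = S$122.01

S$122.01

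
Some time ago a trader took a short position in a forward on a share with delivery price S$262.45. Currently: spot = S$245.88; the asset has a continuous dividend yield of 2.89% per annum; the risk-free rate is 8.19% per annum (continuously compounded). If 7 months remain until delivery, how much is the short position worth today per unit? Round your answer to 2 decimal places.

Current fair forward for the remaining 7 months: F = S·e^((r − q)·T), (r − q) = 0.0819 − 0.0289 = 0.0530
F = 245.88 · e^(0.0530 × 7/12) = 245.88 × 1.031400 = 253.6006
Value of long forward = (F − K)·e^(−rT) = (253.6006 − 262.45) · e^(−0.0819·7/12)
= -8.8494 × 0.953348 = -8.44
Short position value = −(long value) = S$8.44

S$8.44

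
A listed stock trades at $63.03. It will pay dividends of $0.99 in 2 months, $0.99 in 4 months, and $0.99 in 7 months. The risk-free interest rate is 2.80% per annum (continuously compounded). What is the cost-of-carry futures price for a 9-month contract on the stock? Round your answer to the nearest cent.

$61.37

PV(dividends) I = 0.99·e^(−0.0280·2/12) + 0.99·e^(−0.0280·4/12) + 0.99·e^(−0.0280·7/12)
I = 0.9854 + 0.9808 + 0.9740 = 2.9402
F = (S − I)·e^(rT) = (63.03 − 2.9402) · e^(0.0280·9/12)
= 60.0898 · e^0.021000 = 60.0898 × 1.021222 = $61.37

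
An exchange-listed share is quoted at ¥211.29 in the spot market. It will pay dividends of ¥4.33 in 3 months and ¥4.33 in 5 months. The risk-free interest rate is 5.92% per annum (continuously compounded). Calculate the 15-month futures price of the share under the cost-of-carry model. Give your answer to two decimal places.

PV(dividends) I = 4.33·e^(−0.0592·3/12) + 4.33·e^(−0.0592·5/12)
I = 4.2664 + 4.2245 = 8.4909
F = (S − I)·e^(rT) = (211.29 − 8.4909) · e^(0.0592·15/12)
= 202.7991 · e^0.074000 = 202.7991 × 1.076807 = ¥218.38

¥218.38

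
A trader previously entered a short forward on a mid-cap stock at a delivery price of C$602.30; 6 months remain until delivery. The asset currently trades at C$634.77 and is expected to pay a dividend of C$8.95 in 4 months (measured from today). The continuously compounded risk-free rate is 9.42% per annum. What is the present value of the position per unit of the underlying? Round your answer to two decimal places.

PV(remaining dividends) I = 8.95·e^(−0.0942·4/12) = 8.6733
Current forward F = (S − I)·e^(rT) = (634.77 − 8.6733)·e^(0.0942·6/12) = 626.0967 × 1.048227 = 656.2915
Value (long) = (F − K)·e^(−rT) = (656.2915 − 602.30) × 0.953992 = 51.5075
Short position value = −(long value) = -C$51.51

-C$51.51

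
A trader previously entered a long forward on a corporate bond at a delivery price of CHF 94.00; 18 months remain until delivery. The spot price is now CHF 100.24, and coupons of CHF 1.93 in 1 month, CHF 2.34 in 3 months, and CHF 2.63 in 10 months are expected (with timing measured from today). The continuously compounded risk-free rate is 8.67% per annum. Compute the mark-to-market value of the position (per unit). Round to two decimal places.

PV(remaining coupons) I = 1.93·e^(−0.0867·1/12) + 2.34·e^(−0.0867·3/12) + 2.63·e^(−0.0867·10/12) = 6.6526
Current forward F = (S − I)·e^(rT) = (100.24 − 6.6526)·e^(0.0867·18/12) = 93.5874 × 1.138885 = 106.5853
Value (long) = (F − K)·e^(−rT) = (106.5853 − 94.00) × 0.878052 = 11.0505
Value = CHF 11.05

CHF 11.05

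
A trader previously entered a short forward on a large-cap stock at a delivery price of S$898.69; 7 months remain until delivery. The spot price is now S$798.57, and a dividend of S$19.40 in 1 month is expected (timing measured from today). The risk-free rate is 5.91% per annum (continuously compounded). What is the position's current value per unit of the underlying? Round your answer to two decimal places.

S$88.97

PV(remaining dividends) I = 19.40·e^(−0.0591·1/12) = 19.3047
Current forward F = (S − I)·e^(rT) = (798.57 − 19.3047)·e^(0.0591·7/12) = 779.2653 × 1.035076 = 806.5988
Value (long) = (F − K)·e^(−rT) = (806.5988 − 898.69) × 0.966112 = -88.9704
Short position value = −(long value) = S$88.97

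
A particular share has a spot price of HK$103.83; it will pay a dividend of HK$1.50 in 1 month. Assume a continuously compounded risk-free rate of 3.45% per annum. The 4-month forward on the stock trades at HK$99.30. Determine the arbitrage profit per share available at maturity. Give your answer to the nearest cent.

PV(dividends) I = 1.50·e^(−0.0345·1/12) = 1.4957
Fair forward F* = (S − I)·e^(rT) = (103.83 − 1.4957)·e^0.011500 = 102.3343 × 1.011566 = 103.5179
Market HK$99.30 < fair 103.5179: forward underpriced → reverse cash-and-carry (short the stock, invest proceeds at r, pay the dividends, go long the forward).
Profit at T = |F_mkt − F*| = |99.30 − 103.5179| = HK$4.22 per share

HK$4.22 per share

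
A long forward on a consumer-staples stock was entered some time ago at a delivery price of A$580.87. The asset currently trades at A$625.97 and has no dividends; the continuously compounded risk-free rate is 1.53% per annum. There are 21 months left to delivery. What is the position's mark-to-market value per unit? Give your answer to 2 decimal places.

Current fair forward for the remaining 21 months: F = S·e^(r·T), r = 0.0153
F = 625.97 · e^(0.0153 × 21/12) = 625.97 × 1.027137 = 642.9569
Value of long forward = (F − K)·e^(−rT) = (642.9569 − 580.87) · e^(−0.0153·21/12)
= 62.0869 × 0.973580 = 60.45

A$60.45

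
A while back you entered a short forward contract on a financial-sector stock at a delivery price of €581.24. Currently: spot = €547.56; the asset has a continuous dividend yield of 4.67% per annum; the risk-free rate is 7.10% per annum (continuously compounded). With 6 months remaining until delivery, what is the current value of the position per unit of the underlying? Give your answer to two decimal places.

€26.05

Current fair forward for the remaining 6 months: F = S·e^((r − q)·T), (r − q) = 0.0710 − 0.0467 = 0.0243
F = 547.56 · e^(0.0243 × 6/12) = 547.56 × 1.012224 = 554.2534
Value of long forward = (F − K)·e^(−rT) = (554.2534 − 581.24) · e^(−0.0710·6/12)
= -26.9866 × 0.965123 = -26.05
Short position value = −(long value) = €26.05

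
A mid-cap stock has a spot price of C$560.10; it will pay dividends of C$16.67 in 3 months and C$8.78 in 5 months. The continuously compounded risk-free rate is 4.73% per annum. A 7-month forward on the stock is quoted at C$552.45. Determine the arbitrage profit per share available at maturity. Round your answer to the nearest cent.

C$2.47 per share

PV(dividends) I = 16.67·e^(−0.0473·3/12) + 8.78·e^(−0.0473·5/12) = 25.0827
Fair forward F* = (S − I)·e^(rT) = (560.10 − 25.0827)·e^0.027592 = 535.0173 × 1.027976 = 549.9849
Market C$552.45 > fair 549.9849: forward overpriced → cash-and-carry (borrow at r, buy the stock and collect the dividends, short the forward).
Profit at T = |F_mkt − F*| = |552.45 − 549.9849| = C$2.47 per share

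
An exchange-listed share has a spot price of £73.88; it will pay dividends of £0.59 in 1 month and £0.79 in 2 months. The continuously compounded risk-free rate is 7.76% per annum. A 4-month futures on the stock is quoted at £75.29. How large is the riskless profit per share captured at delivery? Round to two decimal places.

£0.88 per share

PV(dividends) I = 0.59·e^(−0.0776·1/12) + 0.79·e^(−0.0776·2/12) = 1.3660
Fair futures F* = (S − I)·e^(rT) = (73.88 − 1.3660)·e^0.025867 = 72.5140 × 1.026204 = 74.4142
Market £75.29 > fair 74.4142: forward overpriced → cash-and-carry (borrow at r, buy the stock and collect the dividends, short the forward).
Profit at T = |F_mkt − F*| = |75.29 − 74.4142| = £0.88 per share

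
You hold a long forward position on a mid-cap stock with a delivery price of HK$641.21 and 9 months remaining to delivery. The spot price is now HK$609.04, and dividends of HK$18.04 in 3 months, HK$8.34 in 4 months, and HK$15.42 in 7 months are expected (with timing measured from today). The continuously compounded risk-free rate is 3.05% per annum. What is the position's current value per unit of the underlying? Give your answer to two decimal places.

-HK$58.98

PV(remaining dividends) I = 18.04·e^(−0.0305·3/12) + 8.34·e^(−0.0305·4/12) + 15.42·e^(−0.0305·7/12) = 41.3067
Current forward F = (S − I)·e^(rT) = (609.04 − 41.3067)·e^(0.0305·9/12) = 567.7333 × 1.023139 = 580.8701
Value (long) = (F − K)·e^(−rT) = (580.8701 − 641.21) × 0.977385 = -58.9753
Value = -HK$58.98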